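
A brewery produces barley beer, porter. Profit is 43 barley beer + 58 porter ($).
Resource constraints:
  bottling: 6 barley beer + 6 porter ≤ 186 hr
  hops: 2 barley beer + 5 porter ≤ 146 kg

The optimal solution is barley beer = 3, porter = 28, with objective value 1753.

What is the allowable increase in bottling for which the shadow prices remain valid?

Binding constraints: bottling, hops. The basis is B = [[6,6],[2,5]] with det 18.
Per unit increase in bottling, x* moves by d = (0.2778, -0.1111).
The basis stays optimal until porter reaches 0; allowable increase = 252 hr.

252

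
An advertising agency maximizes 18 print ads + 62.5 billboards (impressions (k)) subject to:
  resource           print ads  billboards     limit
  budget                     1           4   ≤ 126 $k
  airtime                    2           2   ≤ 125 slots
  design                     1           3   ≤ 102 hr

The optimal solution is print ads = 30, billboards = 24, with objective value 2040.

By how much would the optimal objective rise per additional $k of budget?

Binding: budget and design. Non-binding: airtime (17 unused).
Slack constraints have shadow price 0 (complementary slackness).
The binding rows give the dual system: 1·y_budget + 1·y_design = 18 and 4·y_budget + 3·y_design = 62.5.
Solving: y_budget = 8.5, y_design = 9.5.
Shadow price of budget = 8.5.

8.5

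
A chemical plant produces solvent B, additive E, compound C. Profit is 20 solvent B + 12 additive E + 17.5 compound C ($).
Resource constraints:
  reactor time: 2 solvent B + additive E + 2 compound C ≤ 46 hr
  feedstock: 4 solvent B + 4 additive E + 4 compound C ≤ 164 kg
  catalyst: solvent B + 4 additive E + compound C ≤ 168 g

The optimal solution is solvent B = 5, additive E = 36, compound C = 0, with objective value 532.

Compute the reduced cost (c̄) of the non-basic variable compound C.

Binding: reactor time and feedstock. Non-binding: catalyst (19 unused).
By complementary slackness, y = 0 for the non-binding constraint.
From A_Bᵀ y = c: 2·y_reactor time + 4·y_feedstock = 20; 1·y_reactor time + 4·y_feedstock = 12.
This yields shadow prices y_reactor time = 8, y_feedstock = 1.
Reduced cost of compound C: c₃ − yᵀa₃ = 17.5 − (8·2 + 1·4) = 17.5 − 20 = -2.5.

-2.5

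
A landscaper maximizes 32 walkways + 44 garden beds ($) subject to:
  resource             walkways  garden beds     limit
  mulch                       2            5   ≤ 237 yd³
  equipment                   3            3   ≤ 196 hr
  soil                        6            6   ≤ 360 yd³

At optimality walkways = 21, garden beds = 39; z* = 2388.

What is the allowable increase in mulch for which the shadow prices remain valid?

Binding constraints: mulch, soil. The basis is B = [[2,5],[6,6]] with det -18.
Per unit increase in mulch, x* moves by d = (-0.3333, 0.3333).
The basis stays optimal until walkways reaches 0; allowable increase = 63 yd³.

63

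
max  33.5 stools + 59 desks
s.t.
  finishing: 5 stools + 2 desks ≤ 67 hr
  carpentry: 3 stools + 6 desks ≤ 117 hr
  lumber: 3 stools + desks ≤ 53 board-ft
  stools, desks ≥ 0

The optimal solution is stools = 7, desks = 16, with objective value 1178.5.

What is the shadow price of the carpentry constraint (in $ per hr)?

9.5

Binding: finishing and carpentry. Non-binding: lumber (16 unused).
By complementary slackness, y = 0 for the non-binding constraint.
Dual feasibility on the basic columns requires 5·y_finishing + 3·y_carpentry = 33.5, 2·y_finishing + 6·y_carpentry = 59.
→ y_finishing = 1 and y_carpentry = 9.5.
Shadow price of carpentry = 9.5.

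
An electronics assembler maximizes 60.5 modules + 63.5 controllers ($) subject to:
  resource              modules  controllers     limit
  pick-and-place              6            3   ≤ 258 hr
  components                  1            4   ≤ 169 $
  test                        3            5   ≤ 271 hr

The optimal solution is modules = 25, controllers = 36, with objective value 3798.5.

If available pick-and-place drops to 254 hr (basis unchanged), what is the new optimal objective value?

3764.5

Binding: pick-and-place and components. Non-binding: test (16 unused).
Since test is not tight, its dual is 0.
Dual feasibility on the basic columns requires 6·y_pick-and-place + 1·y_components = 60.5, 3·y_pick-and-place + 4·y_components = 63.5.
→ y_pick-and-place = 8.5 and y_components = 9.5.
Δz = y_pick-and-place·Δb = 8.5 × (-4) = -34, so new z* = 3798.5 − 34 = 3764.5.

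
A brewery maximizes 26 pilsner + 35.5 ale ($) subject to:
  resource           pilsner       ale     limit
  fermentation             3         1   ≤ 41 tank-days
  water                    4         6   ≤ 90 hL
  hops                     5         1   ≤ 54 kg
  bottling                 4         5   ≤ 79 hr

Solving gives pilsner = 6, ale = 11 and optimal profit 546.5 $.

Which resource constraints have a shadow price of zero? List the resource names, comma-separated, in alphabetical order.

fermentation: 29/41 (slack 12)
water: 90/90 (binding)
hops: 41/54 (slack 13)
bottling: 79/79 (binding)
By complementary slackness, a constraint with positive slack has shadow price 0 → fermentation, hops.

fermentation, hops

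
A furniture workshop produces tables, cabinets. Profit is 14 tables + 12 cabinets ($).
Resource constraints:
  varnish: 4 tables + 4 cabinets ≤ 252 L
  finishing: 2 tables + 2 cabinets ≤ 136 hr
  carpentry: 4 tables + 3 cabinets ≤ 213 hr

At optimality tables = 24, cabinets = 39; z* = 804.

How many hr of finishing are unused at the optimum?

finishing used = 2·24 + 2·39 = 126; slack = 136 − 126 = 10.

10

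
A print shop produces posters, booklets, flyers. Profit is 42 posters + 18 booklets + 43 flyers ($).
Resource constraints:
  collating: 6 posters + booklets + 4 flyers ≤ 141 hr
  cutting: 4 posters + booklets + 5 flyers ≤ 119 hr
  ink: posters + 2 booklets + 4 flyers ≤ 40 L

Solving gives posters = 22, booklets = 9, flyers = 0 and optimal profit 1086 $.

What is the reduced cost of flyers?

-5

Check each constraint at x*: collating 141/141 (tight); cutting 97/119 (slack 22); ink 40/40 (tight).
Slack constraints have shadow price 0 (complementary slackness).
Dual feasibility on the basic columns requires 6·y_collating + 1·y_ink = 42, 1·y_collating + 2·y_ink = 18.
Solving: y_collating = 6, y_ink = 6.
Reduced cost of flyers: c₃ − yᵀa₃ = 43 − (6·4 + 6·4) = 43 − 48 = -5.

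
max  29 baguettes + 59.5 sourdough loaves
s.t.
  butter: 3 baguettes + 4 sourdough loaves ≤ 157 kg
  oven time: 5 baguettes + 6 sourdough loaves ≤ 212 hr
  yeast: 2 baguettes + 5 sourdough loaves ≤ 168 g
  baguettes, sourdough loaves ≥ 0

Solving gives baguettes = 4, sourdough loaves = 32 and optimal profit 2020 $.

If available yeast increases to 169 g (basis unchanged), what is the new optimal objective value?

At the optimum: butter uses 140 of 157 (slack = 17); oven time uses 212 of 212 (binding); yeast uses 168 of 168 (binding).
By complementary slackness, y = 0 for the non-binding constraint.
From A_Bᵀ y = c: 5·y_oven time + 2·y_yeast = 29; 6·y_oven time + 5·y_yeast = 59.5.
Solving: y_oven time = 2, y_yeast = 9.5.
Δz = y_yeast·Δb = 9.5 × (1) = 9.5, so new z* = 2020 + 9.5 = 2029.5.

2029.5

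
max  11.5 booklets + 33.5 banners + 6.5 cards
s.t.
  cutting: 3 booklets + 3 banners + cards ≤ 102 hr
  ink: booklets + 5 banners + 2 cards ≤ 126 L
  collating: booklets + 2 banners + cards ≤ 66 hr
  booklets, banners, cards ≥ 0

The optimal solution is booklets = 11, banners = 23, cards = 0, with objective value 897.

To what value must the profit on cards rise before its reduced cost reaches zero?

Binding: cutting and ink. Non-binding: collating (9 unused).
By complementary slackness, y = 0 for the non-binding constraint.
From A_Bᵀ y = c: 3·y_cutting + 1·y_ink = 11.5; 3·y_cutting + 5·y_ink = 33.5.
→ y_cutting = 2 and y_ink = 5.5.
cards enters the basis when its profit ≥ yᵀa₃ = 2·1 + 5.5·2 = 13.

13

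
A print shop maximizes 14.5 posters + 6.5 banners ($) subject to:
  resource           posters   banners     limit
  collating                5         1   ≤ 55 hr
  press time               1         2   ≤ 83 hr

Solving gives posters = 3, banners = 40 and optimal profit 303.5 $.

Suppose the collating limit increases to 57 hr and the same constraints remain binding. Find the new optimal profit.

308.5

Both collating and press time are binding at x*.
Dual feasibility on the basic columns requires 5·y_collating + 1·y_press time = 14.5, 1·y_collating + 2·y_press time = 6.5.
→ y_collating = 2.5 and y_press time = 2.
Δz = y_collating·Δb = 2.5 × (2) = 5, so new z* = 303.5 + 5 = 308.5.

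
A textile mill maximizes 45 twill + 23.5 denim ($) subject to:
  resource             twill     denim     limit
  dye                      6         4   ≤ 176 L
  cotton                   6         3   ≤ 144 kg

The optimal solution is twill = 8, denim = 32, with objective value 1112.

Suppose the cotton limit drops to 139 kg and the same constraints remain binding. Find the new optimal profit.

1079.5

Both dye and cotton are binding at x*.
The binding rows give the dual system: 6·y_dye + 6·y_cotton = 45 and 4·y_dye + 3·y_cotton = 23.5.
Solving: y_dye = 1, y_cotton = 6.5.
Δz = y_cotton·Δb = 6.5 × (-5) = -32.5, so new z* = 1112 − 32.5 = 1079.5.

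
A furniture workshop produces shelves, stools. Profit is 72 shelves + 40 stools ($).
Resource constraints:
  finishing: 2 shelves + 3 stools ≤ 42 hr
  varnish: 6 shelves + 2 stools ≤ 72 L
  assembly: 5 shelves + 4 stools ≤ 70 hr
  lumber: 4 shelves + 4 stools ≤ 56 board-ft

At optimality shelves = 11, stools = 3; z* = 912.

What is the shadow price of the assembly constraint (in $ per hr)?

0

At the optimum: finishing uses 31 of 42 (slack = 11); varnish uses 72 of 72 (binding); assembly uses 67 of 70 (slack = 3); lumber uses 56 of 56 (binding).
Slack constraints have shadow price 0 (complementary slackness).
The binding rows give the dual system: 6·y_varnish + 4·y_lumber = 72 and 2·y_varnish + 4·y_lumber = 40.
→ y_varnish = 8 and y_lumber = 6.
Shadow price of assembly = 0.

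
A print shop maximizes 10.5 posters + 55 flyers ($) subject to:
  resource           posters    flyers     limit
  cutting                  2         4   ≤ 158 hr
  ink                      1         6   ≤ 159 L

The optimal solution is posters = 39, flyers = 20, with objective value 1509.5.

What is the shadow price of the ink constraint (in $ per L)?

8.5

Check each constraint at x*: cutting 158/158 (tight); ink 159/159 (tight).
The binding rows give the dual system: 2·y_cutting + 1·y_ink = 10.5 and 4·y_cutting + 6·y_ink = 55.
Solving: y_cutting = 1, y_ink = 8.5.
Shadow price of ink = 8.5.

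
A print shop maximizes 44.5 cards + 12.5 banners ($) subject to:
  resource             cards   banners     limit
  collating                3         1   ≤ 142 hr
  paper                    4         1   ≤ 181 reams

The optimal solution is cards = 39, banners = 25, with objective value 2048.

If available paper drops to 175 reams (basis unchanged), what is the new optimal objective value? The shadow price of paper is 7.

Δb = -6, so new z* = 2048 + (7)·(-6) = 2048 − 42 = 2006.

2006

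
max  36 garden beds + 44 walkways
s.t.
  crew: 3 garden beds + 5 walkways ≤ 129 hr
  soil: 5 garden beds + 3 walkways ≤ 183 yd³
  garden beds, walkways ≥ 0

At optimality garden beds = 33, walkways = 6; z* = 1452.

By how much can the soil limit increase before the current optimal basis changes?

32

Binding constraints: crew, soil. The basis is B = [[3,5],[5,3]] with det -16.
Per unit increase in soil, x* moves by d = (0.3125, -0.1875).
The basis stays optimal until walkways reaches 0; allowable increase = 32 yd³.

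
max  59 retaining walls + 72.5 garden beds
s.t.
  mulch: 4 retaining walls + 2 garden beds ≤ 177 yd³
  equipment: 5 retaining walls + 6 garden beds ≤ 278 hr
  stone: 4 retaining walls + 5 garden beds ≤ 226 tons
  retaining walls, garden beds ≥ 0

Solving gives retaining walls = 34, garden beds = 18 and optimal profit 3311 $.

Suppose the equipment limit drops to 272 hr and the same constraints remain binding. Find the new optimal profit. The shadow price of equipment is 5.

3281

Δb = -6, so new z* = 3311 + (5)·(-6) = 3311 − 30 = 3281.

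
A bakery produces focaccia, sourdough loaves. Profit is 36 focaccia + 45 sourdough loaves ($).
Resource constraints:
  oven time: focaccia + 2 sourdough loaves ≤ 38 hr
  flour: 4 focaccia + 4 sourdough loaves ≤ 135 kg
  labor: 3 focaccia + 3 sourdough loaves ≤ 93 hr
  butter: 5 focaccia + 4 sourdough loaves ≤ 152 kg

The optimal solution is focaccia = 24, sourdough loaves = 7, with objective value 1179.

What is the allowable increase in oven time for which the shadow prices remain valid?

24

Binding constraints: oven time, labor. The basis is B = [[1,2],[3,3]] with det -3.
Per unit increase in oven time, x* moves by d = (-1, 1).
The basis stays optimal until focaccia reaches 0; allowable increase = 24 hr.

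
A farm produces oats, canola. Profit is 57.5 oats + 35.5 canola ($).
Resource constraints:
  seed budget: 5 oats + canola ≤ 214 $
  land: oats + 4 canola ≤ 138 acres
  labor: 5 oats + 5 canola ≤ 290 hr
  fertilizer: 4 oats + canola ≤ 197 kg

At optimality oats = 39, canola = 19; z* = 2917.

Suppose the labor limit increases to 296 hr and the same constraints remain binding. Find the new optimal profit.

Binding: seed budget and labor. Non-binding: land (23 unused), fertilizer (22 unused).
Slack constraints have shadow price 0 (complementary slackness).
Dual feasibility on the basic columns requires 5·y_seed budget + 5·y_labor = 57.5, 1·y_seed budget + 5·y_labor = 35.5.
Solving: y_seed budget = 5.5, y_labor = 6.
Δz = y_labor·Δb = 6 × (6) = 36, so new z* = 2917 + 36 = 2953.

2953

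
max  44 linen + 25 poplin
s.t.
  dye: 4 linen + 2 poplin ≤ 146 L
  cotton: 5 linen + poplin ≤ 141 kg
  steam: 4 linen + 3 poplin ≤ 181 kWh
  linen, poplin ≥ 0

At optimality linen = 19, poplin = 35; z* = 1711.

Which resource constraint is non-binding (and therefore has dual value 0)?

cotton

dye: 146/146 (binding)
cotton: 130/141 (slack 11)
steam: 181/181 (binding)
By complementary slackness, a constraint with positive slack has shadow price 0 → cotton.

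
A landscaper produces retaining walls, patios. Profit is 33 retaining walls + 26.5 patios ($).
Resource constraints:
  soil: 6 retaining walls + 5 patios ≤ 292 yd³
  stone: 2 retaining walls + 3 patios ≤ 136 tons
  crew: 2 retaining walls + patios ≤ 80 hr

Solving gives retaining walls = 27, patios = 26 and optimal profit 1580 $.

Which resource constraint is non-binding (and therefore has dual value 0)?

soil: 292/292 (binding)
stone: 132/136 (slack 4)
crew: 80/80 (binding)
By complementary slackness, a constraint with positive slack has shadow price 0 → stone.

stone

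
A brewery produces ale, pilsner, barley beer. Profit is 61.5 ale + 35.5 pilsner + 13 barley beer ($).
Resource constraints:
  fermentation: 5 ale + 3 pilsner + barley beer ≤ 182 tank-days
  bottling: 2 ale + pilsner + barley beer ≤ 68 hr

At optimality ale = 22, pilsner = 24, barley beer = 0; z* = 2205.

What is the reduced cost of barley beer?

-3.5

At the optimum: fermentation uses 182 of 182 (binding); bottling uses 68 of 68 (binding).
The binding rows give the dual system: 5·y_fermentation + 2·y_bottling = 61.5 and 3·y_fermentation + 1·y_bottling = 35.5.
Solving: y_fermentation = 9.5, y_bottling = 7.
Reduced cost of barley beer: c₃ − yᵀa₃ = 13 − (9.5·1 + 7·1) = 13 − 16.5 = -3.5.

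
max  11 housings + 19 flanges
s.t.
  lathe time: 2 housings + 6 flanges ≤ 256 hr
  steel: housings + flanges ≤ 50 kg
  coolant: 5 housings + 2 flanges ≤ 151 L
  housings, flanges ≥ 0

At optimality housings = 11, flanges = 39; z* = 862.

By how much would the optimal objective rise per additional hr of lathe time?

2

Binding: lathe time and steel. Non-binding: coolant (18 unused).
By complementary slackness, y = 0 for the non-binding constraint.
Dual feasibility on the basic columns requires 2·y_lathe time + 1·y_steel = 11, 6·y_lathe time + 1·y_steel = 19.
Solving: y_lathe time = 2, y_steel = 7.
Shadow price of lathe time = 2.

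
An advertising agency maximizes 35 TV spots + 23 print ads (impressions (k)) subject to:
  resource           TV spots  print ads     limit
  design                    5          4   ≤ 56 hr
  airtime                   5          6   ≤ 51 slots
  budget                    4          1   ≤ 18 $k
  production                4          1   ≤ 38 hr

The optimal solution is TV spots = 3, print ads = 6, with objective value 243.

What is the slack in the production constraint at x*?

20

production used = 4·3 + 1·6 = 18; slack = 38 − 18 = 20.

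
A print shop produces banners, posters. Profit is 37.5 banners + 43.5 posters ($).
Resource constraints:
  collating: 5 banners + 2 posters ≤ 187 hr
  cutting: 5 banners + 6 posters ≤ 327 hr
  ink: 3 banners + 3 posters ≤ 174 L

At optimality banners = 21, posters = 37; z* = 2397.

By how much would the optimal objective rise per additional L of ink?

At the optimum: collating uses 179 of 187 (slack = 8); cutting uses 327 of 327 (binding); ink uses 174 of 174 (binding).
Since collating is not tight, its dual is 0.
Dual feasibility on the basic columns requires 5·y_cutting + 3·y_ink = 37.5, 6·y_cutting + 3·y_ink = 43.5.
This yields shadow prices y_cutting = 6, y_ink = 2.5.
Shadow price of ink = 2.5.

2.5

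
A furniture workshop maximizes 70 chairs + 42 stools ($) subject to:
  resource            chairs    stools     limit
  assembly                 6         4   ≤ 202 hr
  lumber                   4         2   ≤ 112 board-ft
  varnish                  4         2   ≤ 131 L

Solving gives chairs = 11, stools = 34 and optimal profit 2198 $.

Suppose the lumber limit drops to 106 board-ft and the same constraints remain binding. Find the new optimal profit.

2156

Check each constraint at x*: assembly 202/202 (tight); lumber 112/112 (tight); varnish 112/131 (slack 19).
Slack constraints have shadow price 0 (complementary slackness).
From A_Bᵀ y = c: 6·y_assembly + 4·y_lumber = 70; 4·y_assembly + 2·y_lumber = 42.
This yields shadow prices y_assembly = 7, y_lumber = 7.
Δz = y_lumber·Δb = 7 × (-6) = -42, so new z* = 2198 − 42 = 2156.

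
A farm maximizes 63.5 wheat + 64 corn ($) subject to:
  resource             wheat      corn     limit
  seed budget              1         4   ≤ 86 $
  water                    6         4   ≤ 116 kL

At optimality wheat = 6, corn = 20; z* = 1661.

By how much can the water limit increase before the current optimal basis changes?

Binding constraints: seed budget, water. The basis is B = [[1,4],[6,4]] with det -20.
Per unit increase in water, x* moves by d = (0.2, -0.05).
The basis stays optimal until corn reaches 0; allowable increase = 400 kL.

400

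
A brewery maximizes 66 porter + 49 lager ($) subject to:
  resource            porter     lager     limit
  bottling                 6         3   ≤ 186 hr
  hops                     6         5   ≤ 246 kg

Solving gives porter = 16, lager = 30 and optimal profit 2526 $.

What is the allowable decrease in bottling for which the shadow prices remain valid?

38.4

Binding constraints: bottling, hops. The basis is B = [[6,3],[6,5]] with det 12.
Per unit decrease in bottling, x* moves by d = (-0.4167, 0.5).
The basis stays optimal until porter reaches 0; allowable decrease = 38.4 hr.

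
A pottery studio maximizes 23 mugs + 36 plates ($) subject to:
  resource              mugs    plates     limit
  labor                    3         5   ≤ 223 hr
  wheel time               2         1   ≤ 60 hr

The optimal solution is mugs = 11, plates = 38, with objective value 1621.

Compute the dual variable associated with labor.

7

Both labor and wheel time are binding at x*.
The binding rows give the dual system: 3·y_labor + 2·y_wheel time = 23 and 5·y_labor + 1·y_wheel time = 36.
→ y_labor = 7 and y_wheel time = 1.
Shadow price of labor = 7.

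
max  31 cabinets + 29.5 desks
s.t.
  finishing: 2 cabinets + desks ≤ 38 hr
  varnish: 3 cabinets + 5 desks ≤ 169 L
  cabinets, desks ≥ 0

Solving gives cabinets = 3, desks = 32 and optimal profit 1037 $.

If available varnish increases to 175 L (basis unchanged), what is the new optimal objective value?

1061

Check each constraint at x*: finishing 38/38 (tight); varnish 169/169 (tight).
Dual feasibility on the basic columns requires 2·y_finishing + 3·y_varnish = 31, 1·y_finishing + 5·y_varnish = 29.5.
→ y_finishing = 9.5 and y_varnish = 4.
Δz = y_varnish·Δb = 4 × (6) = 24, so new z* = 1037 + 24 = 1061.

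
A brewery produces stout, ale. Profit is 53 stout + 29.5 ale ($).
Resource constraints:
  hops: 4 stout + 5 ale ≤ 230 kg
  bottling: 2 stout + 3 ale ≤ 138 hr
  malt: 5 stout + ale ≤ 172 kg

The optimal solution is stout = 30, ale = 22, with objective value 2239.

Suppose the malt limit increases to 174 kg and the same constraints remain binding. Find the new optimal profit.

At the optimum: hops uses 230 of 230 (binding); bottling uses 126 of 138 (slack = 12); malt uses 172 of 172 (binding).
By complementary slackness, y = 0 for the non-binding constraint.
From A_Bᵀ y = c: 4·y_hops + 5·y_malt = 53; 5·y_hops + 1·y_malt = 29.5.
Solving: y_hops = 4.5, y_malt = 7.
Δz = y_malt·Δb = 7 × (2) = 14, so new z* = 2239 + 14 = 2253.

2253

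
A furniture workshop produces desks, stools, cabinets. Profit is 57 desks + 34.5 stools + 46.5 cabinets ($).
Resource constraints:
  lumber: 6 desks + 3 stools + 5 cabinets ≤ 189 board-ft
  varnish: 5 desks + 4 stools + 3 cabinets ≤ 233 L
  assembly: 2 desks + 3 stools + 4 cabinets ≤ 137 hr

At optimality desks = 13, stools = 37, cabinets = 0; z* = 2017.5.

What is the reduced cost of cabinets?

Check each constraint at x*: lumber 189/189 (tight); varnish 213/233 (slack 20); assembly 137/137 (tight).
Since varnish is not tight, its dual is 0.
From A_Bᵀ y = c: 6·y_lumber + 2·y_assembly = 57; 3·y_lumber + 3·y_assembly = 34.5.
This yields shadow prices y_lumber = 8.5, y_assembly = 3.
Reduced cost of cabinets: c₃ − yᵀa₃ = 46.5 − (8.5·5 + 3·4) = 46.5 − 54.5 = -8.

-8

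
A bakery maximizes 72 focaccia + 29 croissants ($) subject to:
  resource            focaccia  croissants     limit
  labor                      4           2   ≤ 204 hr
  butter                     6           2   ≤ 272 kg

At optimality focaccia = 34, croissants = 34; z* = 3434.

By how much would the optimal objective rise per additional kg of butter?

7

Both labor and butter are binding at x*.
The binding rows give the dual system: 4·y_labor + 6·y_butter = 72 and 2·y_labor + 2·y_butter = 29.
Solving: y_labor = 7.5, y_butter = 7.
Shadow price of butter = 7.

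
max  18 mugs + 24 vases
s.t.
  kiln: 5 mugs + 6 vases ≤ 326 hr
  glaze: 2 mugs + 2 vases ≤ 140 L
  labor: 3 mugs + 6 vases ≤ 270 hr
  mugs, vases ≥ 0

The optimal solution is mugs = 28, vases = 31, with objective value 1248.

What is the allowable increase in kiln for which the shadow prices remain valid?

Binding constraints: kiln, labor. The basis is B = [[5,6],[3,6]] with det 12.
Per unit increase in kiln, x* moves by d = (0.5, -0.25).
The basis stays optimal until glaze becomes binding; allowable increase = 44 hr.

44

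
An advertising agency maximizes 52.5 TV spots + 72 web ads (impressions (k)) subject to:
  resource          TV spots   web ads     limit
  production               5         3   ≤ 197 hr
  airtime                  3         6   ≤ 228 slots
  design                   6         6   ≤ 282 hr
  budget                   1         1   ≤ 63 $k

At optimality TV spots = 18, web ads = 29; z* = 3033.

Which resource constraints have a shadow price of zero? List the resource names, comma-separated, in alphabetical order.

production: 177/197 (slack 20)
airtime: 228/228 (binding)
design: 282/282 (binding)
budget: 47/63 (slack 16)
By complementary slackness, a constraint with positive slack has shadow price 0 → budget, production.

budget, production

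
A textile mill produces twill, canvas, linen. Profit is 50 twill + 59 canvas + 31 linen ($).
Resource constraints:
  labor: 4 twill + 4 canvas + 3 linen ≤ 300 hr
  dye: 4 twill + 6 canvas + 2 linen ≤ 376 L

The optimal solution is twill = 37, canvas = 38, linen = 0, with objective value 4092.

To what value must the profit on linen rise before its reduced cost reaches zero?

33

Both labor and dye are binding at x*.
The binding rows give the dual system: 4·y_labor + 4·y_dye = 50 and 4·y_labor + 6·y_dye = 59.
This yields shadow prices y_labor = 8, y_dye = 4.5.
linen enters the basis when its profit ≥ yᵀa₃ = 8·3 + 4.5·2 = 33.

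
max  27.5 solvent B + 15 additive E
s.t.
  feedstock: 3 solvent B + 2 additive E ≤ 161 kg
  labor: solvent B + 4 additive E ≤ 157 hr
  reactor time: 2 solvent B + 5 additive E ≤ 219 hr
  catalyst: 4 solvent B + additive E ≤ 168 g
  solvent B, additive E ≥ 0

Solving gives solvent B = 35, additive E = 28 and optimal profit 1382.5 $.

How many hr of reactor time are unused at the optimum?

reactor time used = 2·35 + 5·28 = 210; slack = 219 − 210 = 9.

9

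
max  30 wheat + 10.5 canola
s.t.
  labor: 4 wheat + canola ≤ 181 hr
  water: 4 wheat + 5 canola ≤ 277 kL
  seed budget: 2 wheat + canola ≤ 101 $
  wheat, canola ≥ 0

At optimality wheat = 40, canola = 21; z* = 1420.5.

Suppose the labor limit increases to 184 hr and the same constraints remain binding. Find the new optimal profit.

At the optimum: labor uses 181 of 181 (binding); water uses 265 of 277 (slack = 12); seed budget uses 101 of 101 (binding).
Since water is not tight, its dual is 0.
From A_Bᵀ y = c: 4·y_labor + 2·y_seed budget = 30; 1·y_labor + 1·y_seed budget = 10.5.
This yields shadow prices y_labor = 4.5, y_seed budget = 6.
Δz = y_labor·Δb = 4.5 × (3) = 13.5, so new z* = 1420.5 + 13.5 = 1434.

1434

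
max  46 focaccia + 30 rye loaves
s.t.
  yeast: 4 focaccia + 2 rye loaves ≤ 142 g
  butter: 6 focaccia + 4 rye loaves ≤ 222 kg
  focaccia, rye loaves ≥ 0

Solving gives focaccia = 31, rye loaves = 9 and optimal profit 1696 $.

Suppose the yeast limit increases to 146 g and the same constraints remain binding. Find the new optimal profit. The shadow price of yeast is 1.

1700

Δb = 4, so new z* = 1696 + (1)·(4) = 1696 + 4 = 1700.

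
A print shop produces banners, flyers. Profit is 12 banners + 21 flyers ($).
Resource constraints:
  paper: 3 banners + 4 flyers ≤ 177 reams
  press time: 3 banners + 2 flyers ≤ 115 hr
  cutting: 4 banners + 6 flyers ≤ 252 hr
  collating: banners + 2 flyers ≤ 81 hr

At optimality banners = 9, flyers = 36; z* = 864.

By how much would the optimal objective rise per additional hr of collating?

6

At the optimum: paper uses 171 of 177 (slack = 6); press time uses 99 of 115 (slack = 16); cutting uses 252 of 252 (binding); collating uses 81 of 81 (binding).
Since paper, press time are not tight, their duals are 0.
Dual feasibility on the basic columns requires 4·y_cutting + 1·y_collating = 12, 6·y_cutting + 2·y_collating = 21.
→ y_cutting = 1.5 and y_collating = 6.
Shadow price of collating = 6.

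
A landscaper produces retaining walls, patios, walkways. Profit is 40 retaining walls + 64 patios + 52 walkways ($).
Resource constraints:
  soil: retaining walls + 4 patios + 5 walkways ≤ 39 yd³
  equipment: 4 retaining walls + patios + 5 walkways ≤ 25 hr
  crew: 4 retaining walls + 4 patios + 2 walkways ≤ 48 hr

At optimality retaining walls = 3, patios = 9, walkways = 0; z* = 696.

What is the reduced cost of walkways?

-4

At the optimum: soil uses 39 of 39 (binding); equipment uses 21 of 25 (slack = 4); crew uses 48 of 48 (binding).
Slack constraints have shadow price 0 (complementary slackness).
The binding rows give the dual system: 1·y_soil + 4·y_crew = 40 and 4·y_soil + 4·y_crew = 64.
This yields shadow prices y_soil = 8, y_crew = 8.
Reduced cost of walkways: c₃ − yᵀa₃ = 52 − (8·5 + 8·2) = 52 − 56 = -4.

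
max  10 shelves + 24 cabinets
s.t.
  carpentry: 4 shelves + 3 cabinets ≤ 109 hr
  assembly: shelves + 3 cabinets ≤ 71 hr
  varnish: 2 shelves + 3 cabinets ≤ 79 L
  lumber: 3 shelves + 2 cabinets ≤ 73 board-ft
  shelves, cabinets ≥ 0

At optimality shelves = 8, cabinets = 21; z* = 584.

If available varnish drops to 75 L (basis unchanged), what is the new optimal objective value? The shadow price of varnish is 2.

576

Δb = -4, so new z* = 584 + (2)·(-4) = 584 − 8 = 576.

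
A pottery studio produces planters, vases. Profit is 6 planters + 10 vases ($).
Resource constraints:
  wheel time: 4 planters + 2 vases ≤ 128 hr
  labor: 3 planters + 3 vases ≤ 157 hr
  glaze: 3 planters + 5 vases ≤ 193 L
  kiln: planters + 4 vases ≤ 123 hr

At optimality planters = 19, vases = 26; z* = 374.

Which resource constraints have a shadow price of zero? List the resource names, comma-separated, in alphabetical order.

glaze, labor

wheel time: 128/128 (binding)
labor: 135/157 (slack 22)
glaze: 187/193 (slack 6)
kiln: 123/123 (binding)
By complementary slackness, a constraint with positive slack has shadow price 0 → glaze, labor.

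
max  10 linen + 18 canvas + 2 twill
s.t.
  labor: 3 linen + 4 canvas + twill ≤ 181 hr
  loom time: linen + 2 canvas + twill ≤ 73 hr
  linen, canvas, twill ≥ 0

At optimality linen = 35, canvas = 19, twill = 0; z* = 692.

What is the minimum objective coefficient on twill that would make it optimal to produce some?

8

Both labor and loom time are binding at x*.
The binding rows give the dual system: 3·y_labor + 1·y_loom time = 10 and 4·y_labor + 2·y_loom time = 18.
Solving: y_labor = 1, y_loom time = 7.
twill enters the basis when its profit ≥ yᵀa₃ = 1·1 + 7·1 = 8.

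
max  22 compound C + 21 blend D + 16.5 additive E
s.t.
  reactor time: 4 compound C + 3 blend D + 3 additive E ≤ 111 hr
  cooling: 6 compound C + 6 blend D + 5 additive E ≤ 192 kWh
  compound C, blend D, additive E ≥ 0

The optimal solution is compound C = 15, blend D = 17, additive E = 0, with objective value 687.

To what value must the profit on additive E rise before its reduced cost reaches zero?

18

At the optimum: reactor time uses 111 of 111 (binding); cooling uses 192 of 192 (binding).
Dual feasibility on the basic columns requires 4·y_reactor time + 6·y_cooling = 22, 3·y_reactor time + 6·y_cooling = 21.
→ y_reactor time = 1 and y_cooling = 3.
additive E enters the basis when its profit ≥ yᵀa₃ = 1·3 + 3·5 = 18.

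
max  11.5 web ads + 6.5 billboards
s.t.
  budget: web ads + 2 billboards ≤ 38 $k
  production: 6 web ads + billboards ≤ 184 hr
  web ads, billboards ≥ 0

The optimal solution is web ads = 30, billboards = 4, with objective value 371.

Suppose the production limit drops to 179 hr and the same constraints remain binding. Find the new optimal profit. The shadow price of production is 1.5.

363.5

Δb = -5, so new z* = 371 + (1.5)·(-5) = 371 − 7.5 = 363.5.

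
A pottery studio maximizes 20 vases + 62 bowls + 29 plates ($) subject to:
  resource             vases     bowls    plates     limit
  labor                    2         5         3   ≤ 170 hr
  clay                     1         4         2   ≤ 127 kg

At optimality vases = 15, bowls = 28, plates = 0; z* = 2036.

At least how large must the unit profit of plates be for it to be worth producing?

At the optimum: labor uses 170 of 170 (binding); clay uses 127 of 127 (binding).
Dual feasibility on the basic columns requires 2·y_labor + 1·y_clay = 20, 5·y_labor + 4·y_clay = 62.
Solving: y_labor = 6, y_clay = 8.
plates enters the basis when its profit ≥ yᵀa₃ = 6·3 + 8·2 = 34.

34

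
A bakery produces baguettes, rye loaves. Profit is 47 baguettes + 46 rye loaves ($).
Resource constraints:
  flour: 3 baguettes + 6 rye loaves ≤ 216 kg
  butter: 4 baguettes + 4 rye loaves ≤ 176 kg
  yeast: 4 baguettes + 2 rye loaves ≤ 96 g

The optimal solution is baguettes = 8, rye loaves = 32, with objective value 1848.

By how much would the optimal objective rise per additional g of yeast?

Check each constraint at x*: flour 216/216 (tight); butter 160/176 (slack 16); yeast 96/96 (tight).
Slack constraints have shadow price 0 (complementary slackness).
Dual feasibility on the basic columns requires 3·y_flour + 4·y_yeast = 47, 6·y_flour + 2·y_yeast = 46.
→ y_flour = 5 and y_yeast = 8.
Shadow price of yeast = 8.

8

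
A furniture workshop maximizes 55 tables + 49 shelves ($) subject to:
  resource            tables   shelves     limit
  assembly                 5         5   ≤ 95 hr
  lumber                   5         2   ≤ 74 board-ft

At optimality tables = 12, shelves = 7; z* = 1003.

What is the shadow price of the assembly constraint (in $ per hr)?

9

Check each constraint at x*: assembly 95/95 (tight); lumber 74/74 (tight).
Dual feasibility on the basic columns requires 5·y_assembly + 5·y_lumber = 55, 5·y_assembly + 2·y_lumber = 49.
→ y_assembly = 9 and y_lumber = 2.
Shadow price of assembly = 9.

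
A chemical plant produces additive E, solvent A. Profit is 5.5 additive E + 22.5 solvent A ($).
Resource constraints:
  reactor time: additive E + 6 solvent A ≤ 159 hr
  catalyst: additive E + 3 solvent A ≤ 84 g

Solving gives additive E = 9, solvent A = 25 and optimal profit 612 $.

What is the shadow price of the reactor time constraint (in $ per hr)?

2

Check each constraint at x*: reactor time 159/159 (tight); catalyst 84/84 (tight).
From A_Bᵀ y = c: 1·y_reactor time + 1·y_catalyst = 5.5; 6·y_reactor time + 3·y_catalyst = 22.5.
This yields shadow prices y_reactor time = 2, y_catalyst = 3.5.
Shadow price of reactor time = 2.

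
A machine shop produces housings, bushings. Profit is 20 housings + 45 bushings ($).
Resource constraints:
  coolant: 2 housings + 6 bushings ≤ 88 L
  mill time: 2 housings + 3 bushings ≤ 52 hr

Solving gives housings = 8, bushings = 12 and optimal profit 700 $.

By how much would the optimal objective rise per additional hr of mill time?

5

At the optimum: coolant uses 88 of 88 (binding); mill time uses 52 of 52 (binding).
From A_Bᵀ y = c: 2·y_coolant + 2·y_mill time = 20; 6·y_coolant + 3·y_mill time = 45.
Solving: y_coolant = 5, y_mill time = 5.
Shadow price of mill time = 5.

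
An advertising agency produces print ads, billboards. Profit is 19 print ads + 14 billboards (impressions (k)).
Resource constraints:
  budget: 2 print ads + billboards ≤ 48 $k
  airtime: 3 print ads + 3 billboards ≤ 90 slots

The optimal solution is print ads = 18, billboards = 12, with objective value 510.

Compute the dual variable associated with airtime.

Check each constraint at x*: budget 48/48 (tight); airtime 90/90 (tight).
The binding rows give the dual system: 2·y_budget + 3·y_airtime = 19 and 1·y_budget + 3·y_airtime = 14.
→ y_budget = 5 and y_airtime = 3.
Shadow price of airtime = 3.

3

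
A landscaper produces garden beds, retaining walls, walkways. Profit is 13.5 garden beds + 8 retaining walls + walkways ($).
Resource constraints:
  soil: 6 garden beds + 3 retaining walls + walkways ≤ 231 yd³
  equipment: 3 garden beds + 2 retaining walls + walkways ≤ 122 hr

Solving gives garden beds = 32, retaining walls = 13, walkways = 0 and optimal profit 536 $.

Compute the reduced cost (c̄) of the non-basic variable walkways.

-2.5

At the optimum: soil uses 231 of 231 (binding); equipment uses 122 of 122 (binding).
From A_Bᵀ y = c: 6·y_soil + 3·y_equipment = 13.5; 3·y_soil + 2·y_equipment = 8.
Solving: y_soil = 1, y_equipment = 2.5.
Reduced cost of walkways: c₃ − yᵀa₃ = 1 − (1·1 + 2.5·1) = 1 − 3.5 = -2.5.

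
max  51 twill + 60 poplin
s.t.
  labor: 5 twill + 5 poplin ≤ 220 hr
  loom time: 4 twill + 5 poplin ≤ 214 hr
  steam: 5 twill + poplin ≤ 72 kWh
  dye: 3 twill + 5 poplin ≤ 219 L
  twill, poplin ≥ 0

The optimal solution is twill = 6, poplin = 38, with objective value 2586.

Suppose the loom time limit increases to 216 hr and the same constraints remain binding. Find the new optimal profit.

Check each constraint at x*: labor 220/220 (tight); loom time 214/214 (tight); steam 68/72 (slack 4); dye 208/219 (slack 11).
Since steam, dye are not tight, their duals are 0.
The binding rows give the dual system: 5·y_labor + 4·y_loom time = 51 and 5·y_labor + 5·y_loom time = 60.
This yields shadow prices y_labor = 3, y_loom time = 9.
Δz = y_loom time·Δb = 9 × (2) = 18, so new z* = 2586 + 18 = 2604.

2604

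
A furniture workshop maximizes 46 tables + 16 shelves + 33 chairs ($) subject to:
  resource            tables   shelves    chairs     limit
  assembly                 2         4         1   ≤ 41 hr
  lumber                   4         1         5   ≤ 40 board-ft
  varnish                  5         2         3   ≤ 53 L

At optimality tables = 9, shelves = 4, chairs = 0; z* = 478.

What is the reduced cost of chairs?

At the optimum: assembly uses 34 of 41 (slack = 7); lumber uses 40 of 40 (binding); varnish uses 53 of 53 (binding).
Slack constraints have shadow price 0 (complementary slackness).
From A_Bᵀ y = c: 4·y_lumber + 5·y_varnish = 46; 1·y_lumber + 2·y_varnish = 16.
Solving: y_lumber = 4, y_varnish = 6.
Reduced cost of chairs: c₃ − yᵀa₃ = 33 − (4·5 + 6·3) = 33 − 38 = -5.

-5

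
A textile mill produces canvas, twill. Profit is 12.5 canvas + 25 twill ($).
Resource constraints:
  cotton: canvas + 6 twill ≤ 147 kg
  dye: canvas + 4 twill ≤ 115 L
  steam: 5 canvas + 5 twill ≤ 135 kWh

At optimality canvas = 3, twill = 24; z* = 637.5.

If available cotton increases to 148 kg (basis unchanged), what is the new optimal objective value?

Binding: cotton and steam. Non-binding: dye (16 unused).
By complementary slackness, y = 0 for the non-binding constraint.
From A_Bᵀ y = c: 1·y_cotton + 5·y_steam = 12.5; 6·y_cotton + 5·y_steam = 25.
Solving: y_cotton = 2.5, y_steam = 2.
Δz = y_cotton·Δb = 2.5 × (1) = 2.5, so new z* = 637.5 + 2.5 = 640.

640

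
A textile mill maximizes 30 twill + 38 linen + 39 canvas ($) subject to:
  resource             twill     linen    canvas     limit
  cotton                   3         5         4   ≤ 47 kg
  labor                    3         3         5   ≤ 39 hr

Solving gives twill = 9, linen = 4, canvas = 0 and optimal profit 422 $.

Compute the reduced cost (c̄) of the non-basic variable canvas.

Both cotton and labor are binding at x*.
From A_Bᵀ y = c: 3·y_cotton + 3·y_labor = 30; 5·y_cotton + 3·y_labor = 38.
Solving: y_cotton = 4, y_labor = 6.
Reduced cost of canvas: c₃ − yᵀa₃ = 39 − (4·4 + 6·5) = 39 − 46 = -7.

-7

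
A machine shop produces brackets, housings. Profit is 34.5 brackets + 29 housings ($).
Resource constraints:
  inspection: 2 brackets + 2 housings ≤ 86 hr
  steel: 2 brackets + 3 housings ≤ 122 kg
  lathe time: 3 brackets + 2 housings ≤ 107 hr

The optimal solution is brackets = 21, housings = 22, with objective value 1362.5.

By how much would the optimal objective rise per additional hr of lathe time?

At the optimum: inspection uses 86 of 86 (binding); steel uses 108 of 122 (slack = 14); lathe time uses 107 of 107 (binding).
By complementary slackness, y = 0 for the non-binding constraint.
From A_Bᵀ y = c: 2·y_inspection + 3·y_lathe time = 34.5; 2·y_inspection + 2·y_lathe time = 29.
→ y_inspection = 9 and y_lathe time = 5.5.
Shadow price of lathe time = 5.5.

5.5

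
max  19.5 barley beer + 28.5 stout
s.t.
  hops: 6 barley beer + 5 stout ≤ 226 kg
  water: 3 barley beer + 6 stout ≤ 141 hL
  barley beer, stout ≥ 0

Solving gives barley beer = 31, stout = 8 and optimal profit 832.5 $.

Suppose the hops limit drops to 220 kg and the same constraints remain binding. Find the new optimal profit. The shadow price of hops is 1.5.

Δb = -6, so new z* = 832.5 + (1.5)·(-6) = 832.5 − 9 = 823.5.

823.5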